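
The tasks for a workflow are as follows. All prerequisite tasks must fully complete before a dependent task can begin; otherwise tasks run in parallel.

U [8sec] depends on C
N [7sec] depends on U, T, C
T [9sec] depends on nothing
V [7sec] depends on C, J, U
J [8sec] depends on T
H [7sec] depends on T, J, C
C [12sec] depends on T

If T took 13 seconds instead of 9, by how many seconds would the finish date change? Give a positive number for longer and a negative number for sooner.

4

Baseline: T→C→U→N = 9+12+8+7 = 36 → 36 seconds.
T is on the critical path; changing it to 13 makes that path 40 seconds.
That remains the longest chain; total 40 seconds.
Change in finish: 40 − 36 = +4 seconds.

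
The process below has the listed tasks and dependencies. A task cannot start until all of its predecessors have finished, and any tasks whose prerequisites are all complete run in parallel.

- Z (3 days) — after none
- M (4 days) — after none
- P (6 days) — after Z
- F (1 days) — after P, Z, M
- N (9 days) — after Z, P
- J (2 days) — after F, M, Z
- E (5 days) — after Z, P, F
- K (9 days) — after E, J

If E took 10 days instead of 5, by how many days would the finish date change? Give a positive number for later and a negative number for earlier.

Actual critical path: Z→P→F→E→K = 3+6+1+5+9 = 24 ⇒ 24 days.
E lies on that path, so at 10 days the path becomes 29 days.
No other chain overtakes it, so the finish is 29 days.
Change in finish: 29 − 24 = +5 days.

5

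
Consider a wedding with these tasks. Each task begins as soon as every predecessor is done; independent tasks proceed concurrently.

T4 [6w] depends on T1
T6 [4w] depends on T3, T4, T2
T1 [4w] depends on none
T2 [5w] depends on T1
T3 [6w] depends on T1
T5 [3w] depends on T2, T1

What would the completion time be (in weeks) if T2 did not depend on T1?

14

With the dependency in place, T1→T3→T6 = 4+6+4 = 14 sets the finish at 14 weeks.
Without T1→T2, T2's earliest start moves from 4 to 0.
New critical path: T1→T3→T6 = 4+6+4 = 14 ⇒ 14 weeks.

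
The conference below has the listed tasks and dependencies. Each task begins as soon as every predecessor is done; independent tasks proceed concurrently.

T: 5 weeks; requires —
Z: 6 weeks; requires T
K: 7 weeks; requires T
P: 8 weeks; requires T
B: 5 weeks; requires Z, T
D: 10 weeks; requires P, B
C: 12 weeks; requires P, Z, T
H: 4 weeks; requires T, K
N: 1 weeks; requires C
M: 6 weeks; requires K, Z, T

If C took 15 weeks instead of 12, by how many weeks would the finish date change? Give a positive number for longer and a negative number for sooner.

Baseline: T→P→C→N = 5+8+12+1 = 26 → 26 weeks.
C is on the critical path; changing it to 15 makes that path 29 weeks.
That remains the longest chain; total 29 weeks.
Change in finish: 29 − 26 = +3 weeks.

3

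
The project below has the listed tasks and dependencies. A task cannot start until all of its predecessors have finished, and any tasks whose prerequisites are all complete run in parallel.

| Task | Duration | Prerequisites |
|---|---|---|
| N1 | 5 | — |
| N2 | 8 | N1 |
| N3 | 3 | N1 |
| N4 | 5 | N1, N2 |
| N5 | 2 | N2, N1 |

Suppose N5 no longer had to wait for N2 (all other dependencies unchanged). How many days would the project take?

Original critical path: N1→N2→N4 = 5+8+5 = 18 ⇒ 18 days.
Without N2→N5, N5's earliest start moves from 13 to 5.
The longest chain is now N1→N2→N4 = 5+8+5 = 18, so the project takes 18 days.

18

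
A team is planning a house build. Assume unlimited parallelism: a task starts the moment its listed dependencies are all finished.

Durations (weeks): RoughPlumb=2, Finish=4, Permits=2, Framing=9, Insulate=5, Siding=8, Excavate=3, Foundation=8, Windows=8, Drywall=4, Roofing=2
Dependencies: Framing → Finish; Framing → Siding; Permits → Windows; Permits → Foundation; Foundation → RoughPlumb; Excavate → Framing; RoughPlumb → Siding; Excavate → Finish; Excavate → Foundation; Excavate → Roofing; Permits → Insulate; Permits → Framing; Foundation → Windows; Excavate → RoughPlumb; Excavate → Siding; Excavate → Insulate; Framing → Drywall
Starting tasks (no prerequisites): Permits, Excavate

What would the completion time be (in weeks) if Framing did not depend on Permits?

21

Original critical path: Excavate→Foundation→RoughPlumb→Siding = 3+8+2+8 = 21 ⇒ 21 weeks.
Dropping Permits→Framing doesn't change Framing's earliest start (3); another predecessor still binds.
New critical path: Excavate→Foundation→RoughPlumb→Siding = 3+8+2+8 = 21 ⇒ 21 weeks.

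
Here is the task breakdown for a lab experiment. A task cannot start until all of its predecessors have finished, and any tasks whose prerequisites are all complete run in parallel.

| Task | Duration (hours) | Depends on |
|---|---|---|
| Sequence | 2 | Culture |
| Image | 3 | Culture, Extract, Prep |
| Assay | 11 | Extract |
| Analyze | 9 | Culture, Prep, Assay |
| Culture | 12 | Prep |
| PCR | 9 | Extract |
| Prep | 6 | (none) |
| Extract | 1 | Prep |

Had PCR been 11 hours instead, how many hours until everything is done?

27

Actual critical path: Prep→Culture→Analyze = 6+12+9 = 27 ⇒ 27 hours.
The longest path through PCR is only 16 hours, so PCR has float 11.
The critical path is still Prep→Culture→Analyze; finish is now 27 hours.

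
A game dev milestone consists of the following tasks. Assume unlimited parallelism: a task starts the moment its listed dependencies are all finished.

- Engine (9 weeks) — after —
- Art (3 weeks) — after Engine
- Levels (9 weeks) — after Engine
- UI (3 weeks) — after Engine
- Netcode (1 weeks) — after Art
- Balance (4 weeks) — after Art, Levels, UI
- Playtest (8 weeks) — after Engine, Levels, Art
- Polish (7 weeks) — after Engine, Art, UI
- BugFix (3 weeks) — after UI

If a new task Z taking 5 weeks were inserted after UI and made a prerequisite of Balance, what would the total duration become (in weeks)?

Originally the schedule takes 26 weeks.
With Z inserted, Balance now waits for max(Art, Levels, UI, Z).
New critical path: Engine→Levels→Playtest = 9+9+8 = 26 ⇒ 26 weeks.

26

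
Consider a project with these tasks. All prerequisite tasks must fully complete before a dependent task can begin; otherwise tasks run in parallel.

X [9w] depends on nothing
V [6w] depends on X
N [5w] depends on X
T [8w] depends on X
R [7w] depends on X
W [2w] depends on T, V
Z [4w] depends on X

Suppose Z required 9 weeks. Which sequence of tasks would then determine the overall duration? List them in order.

X, T, W

Baseline: X→T→W = 9+8+2 = 19 → 19 weeks.
Z has 6 weeks of float (longest path through it is 13).
The critical path is still X→T→W; finish is now 19 weeks.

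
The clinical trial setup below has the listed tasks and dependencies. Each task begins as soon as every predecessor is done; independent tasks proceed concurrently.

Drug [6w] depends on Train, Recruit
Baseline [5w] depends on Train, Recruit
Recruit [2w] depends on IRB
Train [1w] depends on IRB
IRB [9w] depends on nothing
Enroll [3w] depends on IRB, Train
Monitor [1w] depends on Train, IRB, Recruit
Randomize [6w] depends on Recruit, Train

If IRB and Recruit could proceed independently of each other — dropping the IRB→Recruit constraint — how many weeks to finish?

16

With the dependency in place, IRB→Recruit→Randomize = 9+2+6 = 17 sets the finish at 17 weeks.
Without IRB→Recruit, Recruit's earliest start moves from 9 to 0.
After: IRB→Train→Randomize = 9+1+6 = 16 → 16 weeks.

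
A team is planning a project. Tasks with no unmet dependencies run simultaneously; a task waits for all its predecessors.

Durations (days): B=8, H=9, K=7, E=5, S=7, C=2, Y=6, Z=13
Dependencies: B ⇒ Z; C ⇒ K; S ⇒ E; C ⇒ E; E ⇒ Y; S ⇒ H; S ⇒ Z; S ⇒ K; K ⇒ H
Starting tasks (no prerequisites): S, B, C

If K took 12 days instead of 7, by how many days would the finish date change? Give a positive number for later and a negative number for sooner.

5

The binding path is S→K→H = 7+7+9 = 23; finish at 23 days.
Since K is critical, the +5 change carries straight to that chain (now 28 days).
The critical path is still S→K→H; finish is now 28 days.
Change in finish: 28 − 23 = +5 days.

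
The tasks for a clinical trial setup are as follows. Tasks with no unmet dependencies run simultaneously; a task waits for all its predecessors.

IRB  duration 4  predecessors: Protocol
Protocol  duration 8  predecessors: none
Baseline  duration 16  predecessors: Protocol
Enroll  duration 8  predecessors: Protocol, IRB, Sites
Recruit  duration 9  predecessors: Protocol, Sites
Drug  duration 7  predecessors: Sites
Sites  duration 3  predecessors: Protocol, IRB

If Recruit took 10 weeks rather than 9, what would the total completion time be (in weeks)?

Baseline: Protocol→IRB→Sites→Recruit = 8+4+3+9 = 24 → 24 weeks.
Recruit lies on that path, so at 10 weeks the path becomes 25 weeks.
That remains the longest chain; total 25 weeks.

25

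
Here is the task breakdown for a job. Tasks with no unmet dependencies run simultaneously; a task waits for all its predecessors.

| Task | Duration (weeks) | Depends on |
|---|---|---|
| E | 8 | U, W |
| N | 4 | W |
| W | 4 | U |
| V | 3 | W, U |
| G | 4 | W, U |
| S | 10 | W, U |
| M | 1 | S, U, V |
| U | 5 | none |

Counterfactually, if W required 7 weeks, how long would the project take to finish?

23

The binding path is U→W→S→M = 5+4+10+1 = 20; finish at 20 weeks.
Since W is critical, the +3 change carries straight to that chain (now 23 weeks).
No other chain overtakes it, so the finish is 23 weeks.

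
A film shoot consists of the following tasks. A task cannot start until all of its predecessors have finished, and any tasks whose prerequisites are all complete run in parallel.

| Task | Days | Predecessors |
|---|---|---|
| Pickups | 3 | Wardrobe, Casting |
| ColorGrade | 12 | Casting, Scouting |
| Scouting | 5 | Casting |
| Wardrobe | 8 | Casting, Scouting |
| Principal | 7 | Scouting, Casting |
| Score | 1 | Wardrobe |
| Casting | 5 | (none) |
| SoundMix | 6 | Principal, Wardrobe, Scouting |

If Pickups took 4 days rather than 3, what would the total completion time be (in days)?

24

Critical path before the change: Casting→Scouting→Wardrobe→SoundMix = 5+5+8+6 = 24 giving 24 days.
The longest path through Pickups is only 21 days, so Pickups has float 3.
The critical path is still Casting→Scouting→Wardrobe→SoundMix; finish is now 24 days.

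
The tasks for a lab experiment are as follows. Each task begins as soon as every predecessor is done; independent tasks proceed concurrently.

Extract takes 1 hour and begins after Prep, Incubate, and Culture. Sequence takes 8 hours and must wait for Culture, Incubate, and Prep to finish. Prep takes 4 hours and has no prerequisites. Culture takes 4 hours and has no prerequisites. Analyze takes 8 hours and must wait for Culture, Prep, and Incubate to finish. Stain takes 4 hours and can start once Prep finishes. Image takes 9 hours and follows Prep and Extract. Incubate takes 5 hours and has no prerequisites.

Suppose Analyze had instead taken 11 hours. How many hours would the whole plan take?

Actual critical path: Incubate→Extract→Image = 5+1+9 = 15 ⇒ 15 hours.
Analyze is off the critical path — its longest chain is 13 hours, giving 2 of slack.
The binding chain switches to Incubate→Analyze = 5+11 = 16; finish 16 hours.

16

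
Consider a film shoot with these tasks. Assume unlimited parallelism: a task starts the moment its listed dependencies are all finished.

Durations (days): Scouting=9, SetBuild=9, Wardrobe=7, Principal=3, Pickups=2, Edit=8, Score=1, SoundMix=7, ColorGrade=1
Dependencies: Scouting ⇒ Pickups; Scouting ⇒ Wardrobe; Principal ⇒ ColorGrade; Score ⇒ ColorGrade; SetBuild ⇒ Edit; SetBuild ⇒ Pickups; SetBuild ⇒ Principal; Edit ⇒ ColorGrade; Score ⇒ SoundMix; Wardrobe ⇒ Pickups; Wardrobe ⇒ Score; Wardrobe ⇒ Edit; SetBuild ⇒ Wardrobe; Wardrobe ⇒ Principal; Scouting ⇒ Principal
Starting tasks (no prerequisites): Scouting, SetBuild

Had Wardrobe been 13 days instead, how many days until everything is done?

31

Actual critical path: Scouting→Wardrobe→Edit→ColorGrade = 9+7+8+1 = 25 ⇒ 25 days.
Since Wardrobe is critical, the +6 change carries straight to that chain (now 31 days).
That remains the longest chain; total 31 days.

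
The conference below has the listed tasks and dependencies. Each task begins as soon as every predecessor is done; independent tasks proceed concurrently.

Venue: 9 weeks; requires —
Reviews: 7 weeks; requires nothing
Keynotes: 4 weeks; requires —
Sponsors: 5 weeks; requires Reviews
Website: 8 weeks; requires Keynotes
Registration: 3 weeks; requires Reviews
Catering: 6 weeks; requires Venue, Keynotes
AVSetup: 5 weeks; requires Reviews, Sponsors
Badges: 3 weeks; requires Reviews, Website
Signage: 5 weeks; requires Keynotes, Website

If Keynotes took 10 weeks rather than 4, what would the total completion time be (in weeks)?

23

Critical path before the change: Keynotes→Website→Signage = 4+8+5 = 17 giving 17 weeks.
Keynotes is on the critical path; changing it to 10 makes that path 23 weeks.
The critical path is still Keynotes→Website→Signage; finish is now 23 weeks.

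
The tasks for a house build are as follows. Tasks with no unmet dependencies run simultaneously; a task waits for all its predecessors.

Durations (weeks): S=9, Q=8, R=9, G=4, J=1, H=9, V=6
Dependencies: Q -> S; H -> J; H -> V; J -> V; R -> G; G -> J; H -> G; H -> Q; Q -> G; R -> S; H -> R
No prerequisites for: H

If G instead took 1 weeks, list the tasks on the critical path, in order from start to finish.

Critical path before the change: H→R→G→J→V = 9+9+4+1+6 = 29 giving 29 weeks.
Since G is critical, the -3 change carries straight to that chain (now 26 weeks).
The binding chain switches to H→R→S = 9+9+9 = 27; finish 27 weeks.

H, R, S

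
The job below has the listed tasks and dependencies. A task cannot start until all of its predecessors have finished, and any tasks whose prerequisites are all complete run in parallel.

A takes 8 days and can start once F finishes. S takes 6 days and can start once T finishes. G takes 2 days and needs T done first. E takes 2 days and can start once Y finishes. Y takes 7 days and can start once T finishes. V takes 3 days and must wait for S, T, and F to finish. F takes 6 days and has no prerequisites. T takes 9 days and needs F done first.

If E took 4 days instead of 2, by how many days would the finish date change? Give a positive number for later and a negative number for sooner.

2

Critical path before the change: F→T→Y→E = 6+9+7+2 = 24 giving 24 days.
E lies on that path, so at 4 days the path becomes 26 days.
No other chain overtakes it, so the finish is 26 days.
Change in finish: 26 − 24 = +2 days.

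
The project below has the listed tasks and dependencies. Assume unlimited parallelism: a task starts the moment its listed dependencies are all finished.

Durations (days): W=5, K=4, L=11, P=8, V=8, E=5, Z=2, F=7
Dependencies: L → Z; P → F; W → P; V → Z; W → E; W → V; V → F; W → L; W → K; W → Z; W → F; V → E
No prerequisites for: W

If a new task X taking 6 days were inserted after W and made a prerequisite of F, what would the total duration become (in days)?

Originally the plan takes 20 days.
With X inserted, F now waits for max(W, V, P, X).
New critical path: W→P→F = 5+8+7 = 20 ⇒ 20 days.

20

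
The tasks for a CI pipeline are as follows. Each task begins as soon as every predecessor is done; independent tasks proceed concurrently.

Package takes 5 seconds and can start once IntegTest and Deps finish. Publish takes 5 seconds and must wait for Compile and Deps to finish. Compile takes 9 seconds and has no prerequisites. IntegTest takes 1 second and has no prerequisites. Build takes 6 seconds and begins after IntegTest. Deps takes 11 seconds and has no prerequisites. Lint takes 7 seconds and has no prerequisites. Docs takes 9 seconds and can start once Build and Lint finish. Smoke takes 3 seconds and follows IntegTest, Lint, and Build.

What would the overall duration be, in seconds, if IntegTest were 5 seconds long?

Baseline: IntegTest→Build→Docs = 1+6+9 = 16 → 16 seconds.
Since IntegTest is critical, the +4 change carries straight to that chain (now 20 seconds).
No other chain overtakes it, so the finish is 20 seconds.

20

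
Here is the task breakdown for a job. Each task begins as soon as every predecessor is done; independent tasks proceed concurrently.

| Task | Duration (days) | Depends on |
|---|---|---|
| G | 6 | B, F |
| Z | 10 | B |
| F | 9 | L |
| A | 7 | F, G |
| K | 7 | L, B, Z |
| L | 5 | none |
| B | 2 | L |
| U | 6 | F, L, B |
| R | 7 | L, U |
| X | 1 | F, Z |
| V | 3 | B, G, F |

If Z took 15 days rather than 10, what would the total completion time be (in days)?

The binding path is L→F→U→R = 5+9+6+7 = 27; finish at 27 days.
The longest path through Z is only 24 days, so Z has float 3.
The binding chain switches to L→B→Z→K = 5+2+15+7 = 29; finish 29 days.

29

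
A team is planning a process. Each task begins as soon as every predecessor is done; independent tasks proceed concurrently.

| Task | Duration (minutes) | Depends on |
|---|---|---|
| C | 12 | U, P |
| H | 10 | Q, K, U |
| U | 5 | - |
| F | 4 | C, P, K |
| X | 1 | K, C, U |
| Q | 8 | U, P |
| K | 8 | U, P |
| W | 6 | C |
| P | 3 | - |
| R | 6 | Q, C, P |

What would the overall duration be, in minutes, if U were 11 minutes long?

As given, the longest chain is U→Q→H = 5+8+10 = 23, so the finish is 23 minutes.
U lies on that path, so at 11 minutes the path becomes 29 minutes.
No other chain overtakes it, so the finish is 29 minutes.

29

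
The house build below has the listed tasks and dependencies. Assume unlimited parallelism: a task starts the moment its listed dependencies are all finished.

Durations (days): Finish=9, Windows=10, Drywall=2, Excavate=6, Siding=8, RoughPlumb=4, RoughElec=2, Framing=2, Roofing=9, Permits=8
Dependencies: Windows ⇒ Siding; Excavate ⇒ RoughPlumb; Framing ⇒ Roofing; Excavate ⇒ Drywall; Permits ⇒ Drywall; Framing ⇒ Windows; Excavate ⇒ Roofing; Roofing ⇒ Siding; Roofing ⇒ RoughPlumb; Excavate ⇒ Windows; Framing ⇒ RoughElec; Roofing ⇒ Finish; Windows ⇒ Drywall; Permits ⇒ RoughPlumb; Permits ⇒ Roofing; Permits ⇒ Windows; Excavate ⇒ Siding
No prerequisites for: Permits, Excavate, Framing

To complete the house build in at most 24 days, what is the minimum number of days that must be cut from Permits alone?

2

Current finish: 26 days; target: 24.
Permits is on every critical path, so each day cut from Permits cuts the finish by one (this holds down to a finish of 24).
Need 26 − 24 = 2 days off Permits → Permits becomes 6 days, finish becomes 24.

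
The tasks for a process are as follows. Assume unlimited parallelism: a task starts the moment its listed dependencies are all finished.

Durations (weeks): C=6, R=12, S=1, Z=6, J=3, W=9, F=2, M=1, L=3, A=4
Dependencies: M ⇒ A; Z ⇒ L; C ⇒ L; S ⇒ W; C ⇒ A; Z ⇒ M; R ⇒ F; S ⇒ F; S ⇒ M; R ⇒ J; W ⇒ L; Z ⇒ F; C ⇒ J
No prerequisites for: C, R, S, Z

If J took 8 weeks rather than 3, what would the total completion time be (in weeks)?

20

As given, the longest chain is R→J = 12+3 = 15, so the finish is 15 weeks.
J is on the critical path; changing it to 8 makes that path 20 weeks.
No other chain overtakes it, so the finish is 20 weeks.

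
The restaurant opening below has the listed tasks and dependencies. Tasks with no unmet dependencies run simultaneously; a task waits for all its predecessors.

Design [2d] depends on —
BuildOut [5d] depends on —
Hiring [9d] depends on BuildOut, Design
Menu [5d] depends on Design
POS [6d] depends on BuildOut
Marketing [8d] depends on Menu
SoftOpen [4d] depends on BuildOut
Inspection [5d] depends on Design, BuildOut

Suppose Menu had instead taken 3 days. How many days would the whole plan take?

As given, the longest chain is Design→Menu→Marketing = 2+5+8 = 15, so the finish is 15 days.
Since Menu is critical, the -2 change carries straight to that chain (now 13 days).
New critical path: BuildOut→Hiring = 5+9 = 14 ⇒ 14 days.

14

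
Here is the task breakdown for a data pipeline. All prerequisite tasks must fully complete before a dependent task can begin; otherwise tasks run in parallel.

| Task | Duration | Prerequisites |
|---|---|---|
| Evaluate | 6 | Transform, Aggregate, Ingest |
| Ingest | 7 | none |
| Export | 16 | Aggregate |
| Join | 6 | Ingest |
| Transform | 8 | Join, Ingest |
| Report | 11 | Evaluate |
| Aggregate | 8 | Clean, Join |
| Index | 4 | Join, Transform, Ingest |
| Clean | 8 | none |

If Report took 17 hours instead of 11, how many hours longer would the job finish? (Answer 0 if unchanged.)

6

As given, the longest chain is Ingest→Join→Transform→Evaluate→Report = 7+6+8+6+11 = 38, so the finish is 38 hours.
Since Report is critical, the +6 change carries straight to that chain (now 44 hours).
The critical path is still Ingest→Join→Transform→Evaluate→Report; finish is now 44 hours.
Change in finish: 44 − 38 = +6 hours.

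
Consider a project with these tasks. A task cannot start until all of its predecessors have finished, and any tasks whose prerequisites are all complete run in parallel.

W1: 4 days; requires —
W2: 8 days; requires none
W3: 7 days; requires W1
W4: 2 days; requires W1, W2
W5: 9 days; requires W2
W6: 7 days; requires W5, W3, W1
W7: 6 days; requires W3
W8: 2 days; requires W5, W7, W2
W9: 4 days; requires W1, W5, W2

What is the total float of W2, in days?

Critical path: W2→W5→W6 = 8+9+7 = 24, so the finish is 24 days.
The longest chain containing W2 totals 24 days.
Float = 24 − 24 = 0.

0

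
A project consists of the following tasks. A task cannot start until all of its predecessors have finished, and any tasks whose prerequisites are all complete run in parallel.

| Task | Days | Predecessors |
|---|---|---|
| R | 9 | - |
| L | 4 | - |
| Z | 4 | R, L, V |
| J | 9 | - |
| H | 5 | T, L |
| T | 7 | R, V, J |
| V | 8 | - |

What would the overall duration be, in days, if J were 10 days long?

Critical path before the change: J→T→H = 9+7+5 = 21 giving 21 days.
J is on the critical path; changing it to 10 makes that path 22 days.
The critical path is still J→T→H; finish is now 22 days.

22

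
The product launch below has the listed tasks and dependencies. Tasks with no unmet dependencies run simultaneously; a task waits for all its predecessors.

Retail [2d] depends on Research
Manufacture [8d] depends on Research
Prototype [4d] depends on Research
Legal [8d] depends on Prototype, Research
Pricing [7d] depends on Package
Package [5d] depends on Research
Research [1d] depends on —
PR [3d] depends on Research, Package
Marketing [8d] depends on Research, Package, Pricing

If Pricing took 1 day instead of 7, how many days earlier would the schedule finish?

Critical path before the change: Research→Package→Pricing→Marketing = 1+5+7+8 = 21 giving 21 days.
Pricing lies on that path, so at 1 day the path becomes 15 days.
No other chain overtakes it, so the finish is 15 days.
Change in finish: 15 − 21 = -6 days.

6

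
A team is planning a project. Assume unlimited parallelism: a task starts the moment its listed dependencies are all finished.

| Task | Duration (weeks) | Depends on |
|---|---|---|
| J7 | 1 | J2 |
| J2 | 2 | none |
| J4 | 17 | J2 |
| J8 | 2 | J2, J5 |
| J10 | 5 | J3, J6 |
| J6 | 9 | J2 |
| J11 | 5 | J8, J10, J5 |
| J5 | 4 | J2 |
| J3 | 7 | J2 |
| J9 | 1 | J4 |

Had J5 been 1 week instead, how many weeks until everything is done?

Baseline: J2→J6→J10→J11 = 2+9+5+5 = 21 → 21 weeks.
J5 has 8 weeks of float (longest path through it is 13).
The critical path is still J2→J6→J10→J11; finish is now 21 weeks.

21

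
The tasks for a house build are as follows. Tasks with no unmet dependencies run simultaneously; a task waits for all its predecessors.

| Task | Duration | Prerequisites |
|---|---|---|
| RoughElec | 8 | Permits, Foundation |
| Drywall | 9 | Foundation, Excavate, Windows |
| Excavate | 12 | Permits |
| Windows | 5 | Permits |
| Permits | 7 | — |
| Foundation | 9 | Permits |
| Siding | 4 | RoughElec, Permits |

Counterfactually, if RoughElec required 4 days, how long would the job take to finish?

28

Baseline: Permits→Foundation→RoughElec→Siding = 7+9+8+4 = 28 → 28 days.
RoughElec is on the critical path; changing it to 4 makes that path 24 days.
The binding chain switches to Permits→Excavate→Drywall = 7+12+9 = 28; finish 28 days.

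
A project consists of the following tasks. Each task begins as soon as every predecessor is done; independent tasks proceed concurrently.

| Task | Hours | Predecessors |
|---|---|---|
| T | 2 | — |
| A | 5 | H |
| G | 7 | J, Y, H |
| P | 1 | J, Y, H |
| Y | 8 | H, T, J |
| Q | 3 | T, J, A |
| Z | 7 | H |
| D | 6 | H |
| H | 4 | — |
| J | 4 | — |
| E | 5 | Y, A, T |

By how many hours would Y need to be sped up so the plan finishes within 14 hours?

5

Current finish: 19 hours; target: 14.
Y is on every critical path, so each hour cut from Y cuts the finish by one (this holds down to a finish of 14).
Need 19 − 14 = 5 hours off Y → Y becomes 3 hours, finish becomes 14.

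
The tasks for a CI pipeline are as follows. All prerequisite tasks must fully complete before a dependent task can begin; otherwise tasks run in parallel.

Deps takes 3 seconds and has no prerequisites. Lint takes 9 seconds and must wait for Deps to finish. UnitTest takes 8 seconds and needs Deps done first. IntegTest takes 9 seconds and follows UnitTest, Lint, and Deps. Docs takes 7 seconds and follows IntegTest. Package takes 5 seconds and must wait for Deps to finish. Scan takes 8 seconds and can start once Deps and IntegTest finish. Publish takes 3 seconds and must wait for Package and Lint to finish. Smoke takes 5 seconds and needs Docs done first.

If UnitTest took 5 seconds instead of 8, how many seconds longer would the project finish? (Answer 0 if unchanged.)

0

As given, the longest chain is Deps→Lint→IntegTest→Docs→Smoke = 3+9+9+7+5 = 33, so the finish is 33 seconds.
The longest path through UnitTest is only 32 seconds, so UnitTest has float 1.
No other chain overtakes it, so the finish is 33 seconds.
Change in finish: 33 − 33 = +0 seconds.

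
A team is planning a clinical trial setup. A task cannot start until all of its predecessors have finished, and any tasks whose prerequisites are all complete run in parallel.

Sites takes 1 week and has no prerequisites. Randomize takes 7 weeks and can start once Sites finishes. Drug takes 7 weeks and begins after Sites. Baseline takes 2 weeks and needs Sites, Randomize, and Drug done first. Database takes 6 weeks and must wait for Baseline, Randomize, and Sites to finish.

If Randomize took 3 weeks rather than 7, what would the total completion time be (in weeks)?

The binding path is Sites→Randomize→Baseline→Database = 1+7+2+6 = 16; finish at 16 weeks.
Randomize lies on that path, so at 3 weeks the path becomes 12 weeks.
The binding chain switches to Sites→Drug→Baseline→Database = 1+7+2+6 = 16; finish 16 weeks.

16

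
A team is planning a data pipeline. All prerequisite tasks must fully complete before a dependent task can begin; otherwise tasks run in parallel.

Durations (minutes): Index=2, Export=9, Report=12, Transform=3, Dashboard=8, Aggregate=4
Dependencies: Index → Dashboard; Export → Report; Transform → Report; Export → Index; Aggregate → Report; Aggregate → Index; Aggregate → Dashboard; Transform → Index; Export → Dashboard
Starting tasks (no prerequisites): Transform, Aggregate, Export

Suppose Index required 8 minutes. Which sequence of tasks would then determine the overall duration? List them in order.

Export, Index, Dashboard

Actual critical path: Export→Report = 9+12 = 21 ⇒ 21 minutes.
The longest path through Index is only 19 minutes, so Index has float 2.
The binding chain switches to Export→Index→Dashboard = 9+8+8 = 25; finish 25 minutes.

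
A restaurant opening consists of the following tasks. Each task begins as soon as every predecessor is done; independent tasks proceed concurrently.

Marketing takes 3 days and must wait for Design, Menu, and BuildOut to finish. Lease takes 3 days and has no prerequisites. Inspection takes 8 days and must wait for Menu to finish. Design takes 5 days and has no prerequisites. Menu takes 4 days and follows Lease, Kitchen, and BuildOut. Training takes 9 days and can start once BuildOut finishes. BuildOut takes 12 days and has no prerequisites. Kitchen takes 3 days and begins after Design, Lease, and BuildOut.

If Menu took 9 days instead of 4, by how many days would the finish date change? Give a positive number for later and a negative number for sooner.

Critical path before the change: BuildOut→Kitchen→Menu→Inspection = 12+3+4+8 = 27 giving 27 days.
Menu lies on that path, so at 9 days the path becomes 32 days.
The critical path is still BuildOut→Kitchen→Menu→Inspection; finish is now 32 days.
Change in finish: 32 − 27 = +5 days.

5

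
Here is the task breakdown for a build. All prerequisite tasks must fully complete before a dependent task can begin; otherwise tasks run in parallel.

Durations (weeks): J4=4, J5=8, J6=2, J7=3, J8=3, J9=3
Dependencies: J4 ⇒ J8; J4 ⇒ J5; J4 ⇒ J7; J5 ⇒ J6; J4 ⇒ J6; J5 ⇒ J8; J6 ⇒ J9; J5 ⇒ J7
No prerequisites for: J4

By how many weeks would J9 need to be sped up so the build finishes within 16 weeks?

Current finish: 17 weeks; target: 16.
J9 is on every critical path, so each week cut from J9 cuts the finish by one (this holds down to a finish of 15).
Need 17 − 16 = 1 week off J9 → J9 becomes 2 weeks, finish becomes 16.

1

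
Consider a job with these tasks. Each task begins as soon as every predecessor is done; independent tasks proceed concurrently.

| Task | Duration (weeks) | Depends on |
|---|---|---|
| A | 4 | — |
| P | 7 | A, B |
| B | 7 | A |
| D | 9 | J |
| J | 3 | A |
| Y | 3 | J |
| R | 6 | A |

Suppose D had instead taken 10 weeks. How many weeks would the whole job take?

Baseline: A→B→P = 4+7+7 = 18 → 18 weeks.
The longest path through D is only 16 weeks, so D has float 2.
That remains the longest chain; total 18 weeks.

18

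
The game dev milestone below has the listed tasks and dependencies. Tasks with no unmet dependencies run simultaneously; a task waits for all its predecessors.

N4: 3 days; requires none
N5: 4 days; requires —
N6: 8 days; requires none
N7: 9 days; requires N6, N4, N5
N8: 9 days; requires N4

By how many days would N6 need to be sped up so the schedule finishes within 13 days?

4

Current finish: 17 days; target: 13.
N6 is on every critical path, so each day cut from N6 cuts the finish by one (this holds down to a finish of 13).
Need 17 − 13 = 4 days off N6 → N6 becomes 4 days, finish becomes 13.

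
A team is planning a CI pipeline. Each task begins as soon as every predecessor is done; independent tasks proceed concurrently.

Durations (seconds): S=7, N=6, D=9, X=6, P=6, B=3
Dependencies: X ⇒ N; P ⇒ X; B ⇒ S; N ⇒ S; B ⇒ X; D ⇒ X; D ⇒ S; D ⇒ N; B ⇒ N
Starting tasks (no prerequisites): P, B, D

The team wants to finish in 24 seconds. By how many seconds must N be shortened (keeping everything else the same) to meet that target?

4

Current finish: 28 seconds; target: 24.
N is on every critical path, so each second cut from N cuts the finish by one (this holds down to a finish of 23).
Need 28 − 24 = 4 seconds off N → N becomes 2 seconds, finish becomes 24.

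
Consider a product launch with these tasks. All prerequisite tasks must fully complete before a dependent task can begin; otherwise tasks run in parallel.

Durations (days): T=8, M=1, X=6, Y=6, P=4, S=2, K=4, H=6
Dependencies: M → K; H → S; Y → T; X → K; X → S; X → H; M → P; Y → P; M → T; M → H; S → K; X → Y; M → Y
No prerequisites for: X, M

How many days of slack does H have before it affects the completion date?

X→Y→T = 6+6+8 = 20 sets the makespan at 20 days.
Longest path through H: 18 days (earliest finish 12, latest finish 14).
Float = 20 − 18 = 2.

2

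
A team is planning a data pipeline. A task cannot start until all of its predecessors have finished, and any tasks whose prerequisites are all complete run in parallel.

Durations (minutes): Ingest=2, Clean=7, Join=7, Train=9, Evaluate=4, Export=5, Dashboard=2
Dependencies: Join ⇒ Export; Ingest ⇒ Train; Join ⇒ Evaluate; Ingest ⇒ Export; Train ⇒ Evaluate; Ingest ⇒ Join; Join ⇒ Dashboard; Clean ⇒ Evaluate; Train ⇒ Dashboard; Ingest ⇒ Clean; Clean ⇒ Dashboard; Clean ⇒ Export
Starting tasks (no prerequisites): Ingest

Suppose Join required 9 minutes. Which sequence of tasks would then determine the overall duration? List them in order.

Ingest, Join, Export

Critical path before the change: Ingest→Train→Evaluate = 2+9+4 = 15 giving 15 minutes.
Join has 1 minute of float (longest path through it is 14).
New critical path: Ingest→Join→Export = 2+9+5 = 16 ⇒ 16 minutes.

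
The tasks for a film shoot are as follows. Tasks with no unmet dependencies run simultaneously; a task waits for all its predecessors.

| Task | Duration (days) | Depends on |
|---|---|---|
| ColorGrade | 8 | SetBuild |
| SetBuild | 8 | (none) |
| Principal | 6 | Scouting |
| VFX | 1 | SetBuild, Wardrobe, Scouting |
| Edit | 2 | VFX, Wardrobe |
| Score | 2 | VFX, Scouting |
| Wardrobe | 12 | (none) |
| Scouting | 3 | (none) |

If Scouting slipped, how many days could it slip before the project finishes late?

SetBuild→ColorGrade = 8+8 = 16 sets the makespan at 16 days.
Scouting finishes as early as 3 and must finish by 10.
Float = 16 − 9 = 7.

7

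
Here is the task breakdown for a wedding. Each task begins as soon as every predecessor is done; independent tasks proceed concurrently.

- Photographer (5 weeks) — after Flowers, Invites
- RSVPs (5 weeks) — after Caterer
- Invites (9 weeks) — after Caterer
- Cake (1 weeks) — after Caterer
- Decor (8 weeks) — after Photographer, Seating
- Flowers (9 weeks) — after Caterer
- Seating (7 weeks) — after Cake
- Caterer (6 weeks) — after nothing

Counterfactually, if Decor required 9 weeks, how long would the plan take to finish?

29

Baseline: Caterer→Invites→Photographer→Decor = 6+9+5+8 = 28 → 28 weeks.
Decor lies on that path, so at 9 weeks the path becomes 29 weeks.
The critical path is still Caterer→Invites→Photographer→Decor; finish is now 29 weeks.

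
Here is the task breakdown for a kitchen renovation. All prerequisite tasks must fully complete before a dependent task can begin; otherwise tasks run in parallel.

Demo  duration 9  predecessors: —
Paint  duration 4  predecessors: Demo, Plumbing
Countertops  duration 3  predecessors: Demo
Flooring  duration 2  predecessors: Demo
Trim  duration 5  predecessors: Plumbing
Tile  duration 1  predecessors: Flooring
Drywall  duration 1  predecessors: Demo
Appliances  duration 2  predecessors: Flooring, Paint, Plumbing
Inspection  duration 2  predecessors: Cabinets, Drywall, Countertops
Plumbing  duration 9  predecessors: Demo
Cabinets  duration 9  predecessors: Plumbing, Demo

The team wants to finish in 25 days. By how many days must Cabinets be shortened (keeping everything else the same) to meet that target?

Current finish: 29 days; target: 25.
Cabinets is on every critical path, so each day cut from Cabinets cuts the finish by one (this holds down to a finish of 24).
Need 29 − 25 = 4 days off Cabinets → Cabinets becomes 5 days, finish becomes 25.

4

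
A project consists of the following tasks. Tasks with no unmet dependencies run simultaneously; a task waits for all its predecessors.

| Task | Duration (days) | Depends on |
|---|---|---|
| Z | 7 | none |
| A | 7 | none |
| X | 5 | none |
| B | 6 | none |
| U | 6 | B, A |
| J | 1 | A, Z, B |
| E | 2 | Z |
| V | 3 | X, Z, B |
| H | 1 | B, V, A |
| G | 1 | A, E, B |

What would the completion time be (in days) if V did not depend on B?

13

Original critical path: A→U = 7+6 = 13 ⇒ 13 days.
Dropping B→V doesn't change V's earliest start (7); another predecessor still binds.
New critical path: A→U = 7+6 = 13 ⇒ 13 days.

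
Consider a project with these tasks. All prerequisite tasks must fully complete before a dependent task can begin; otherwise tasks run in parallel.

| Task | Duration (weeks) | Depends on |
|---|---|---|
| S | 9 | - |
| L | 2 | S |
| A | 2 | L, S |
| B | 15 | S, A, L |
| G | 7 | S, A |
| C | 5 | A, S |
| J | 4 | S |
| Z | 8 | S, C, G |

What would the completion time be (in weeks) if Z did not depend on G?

With the dependency in place, S→L→A→B = 9+2+2+15 = 28 sets the finish at 28 weeks.
Without G→Z, Z's earliest start moves from 20 to 18.
The longest chain is now S→L→A→B = 9+2+2+15 = 28, so the plan takes 28 weeks.

28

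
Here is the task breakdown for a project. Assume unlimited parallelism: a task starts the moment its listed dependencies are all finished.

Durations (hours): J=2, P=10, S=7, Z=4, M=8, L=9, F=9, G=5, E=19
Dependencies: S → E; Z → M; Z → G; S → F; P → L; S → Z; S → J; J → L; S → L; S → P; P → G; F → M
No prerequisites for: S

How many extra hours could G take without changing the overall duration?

S→P→L = 7+10+9 = 26 sets the makespan at 26 hours.
G finishes as early as 22 and must finish by 26.
Slack of G = 21 − 17 = 4 hours.

4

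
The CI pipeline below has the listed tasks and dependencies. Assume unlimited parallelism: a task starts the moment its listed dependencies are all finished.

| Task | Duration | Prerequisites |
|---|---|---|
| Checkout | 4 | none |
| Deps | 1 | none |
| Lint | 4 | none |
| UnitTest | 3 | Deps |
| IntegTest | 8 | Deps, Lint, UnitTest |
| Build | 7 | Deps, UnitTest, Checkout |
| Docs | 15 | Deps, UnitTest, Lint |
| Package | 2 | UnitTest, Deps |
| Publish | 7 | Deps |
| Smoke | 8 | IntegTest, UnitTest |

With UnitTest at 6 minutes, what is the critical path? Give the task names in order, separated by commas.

Deps, UnitTest, IntegTest, Smoke

Actual critical path: Deps→UnitTest→IntegTest→Smoke = 1+3+8+8 = 20 ⇒ 20 minutes.
UnitTest is on the critical path; changing it to 6 makes that path 23 minutes.
The critical path is still Deps→UnitTest→IntegTest→Smoke; finish is now 23 minutes.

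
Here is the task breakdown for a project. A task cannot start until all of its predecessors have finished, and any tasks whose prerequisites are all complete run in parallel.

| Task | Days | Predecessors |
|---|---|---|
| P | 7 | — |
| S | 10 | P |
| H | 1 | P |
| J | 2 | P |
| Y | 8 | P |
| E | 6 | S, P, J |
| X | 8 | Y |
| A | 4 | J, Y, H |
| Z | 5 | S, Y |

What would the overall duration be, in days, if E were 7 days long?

As given, the longest chain is P→S→E = 7+10+6 = 23, so the finish is 23 days.
E is on the critical path; changing it to 7 makes that path 24 days.
No other chain overtakes it, so the finish is 24 days.

24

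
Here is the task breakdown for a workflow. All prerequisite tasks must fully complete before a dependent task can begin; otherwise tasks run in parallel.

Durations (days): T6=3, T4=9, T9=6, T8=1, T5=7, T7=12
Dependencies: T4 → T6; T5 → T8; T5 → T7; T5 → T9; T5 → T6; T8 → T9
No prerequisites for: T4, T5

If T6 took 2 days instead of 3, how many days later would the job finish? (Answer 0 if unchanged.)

0

As given, the longest chain is T5→T7 = 7+12 = 19, so the finish is 19 days.
T6 is off the critical path — its longest chain is 12 days, giving 7 of slack.
No other chain overtakes it, so the finish is 19 days.
Change in finish: 19 − 19 = +0 days.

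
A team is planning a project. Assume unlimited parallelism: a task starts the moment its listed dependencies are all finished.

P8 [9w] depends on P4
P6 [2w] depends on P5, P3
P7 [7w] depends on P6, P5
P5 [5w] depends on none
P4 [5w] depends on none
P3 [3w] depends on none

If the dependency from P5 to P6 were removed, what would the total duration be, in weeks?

With the dependency in place, P4→P8 = 5+9 = 14 sets the finish at 14 weeks.
Without P5→P6, P6's earliest start moves from 5 to 3.
New critical path: P4→P8 = 5+9 = 14 ⇒ 14 weeks.

14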